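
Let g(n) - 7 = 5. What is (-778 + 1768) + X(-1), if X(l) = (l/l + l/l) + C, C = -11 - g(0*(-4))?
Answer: 969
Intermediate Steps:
g(n) = 12 (g(n) = 7 + 5 = 12)
C = -23 (C = -11 - 1*12 = -11 - 12 = -23)
X(l) = -21 (X(l) = (l/l + l/l) - 23 = (1 + 1) - 23 = 2 - 23 = -21)
(-778 + 1768) + X(-1) = (-778 + 1768) - 21 = 990 - 21 = 969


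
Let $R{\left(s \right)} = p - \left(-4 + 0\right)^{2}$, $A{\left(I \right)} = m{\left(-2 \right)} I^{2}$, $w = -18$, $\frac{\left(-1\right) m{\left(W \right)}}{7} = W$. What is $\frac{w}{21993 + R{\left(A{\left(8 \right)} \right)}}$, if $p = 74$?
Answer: $- \frac{18}{22051} \approx -0.00081629$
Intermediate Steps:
$m{\left(W \right)} = - 7 W$
$A{\left(I \right)} = 14 I^{2}$ ($A{\left(I \right)} = \left(-7\right) \left(-2\right) I^{2} = 14 I^{2}$)
$R{\left(s \right)} = 58$ ($R{\left(s \right)} = 74 - \left(-4 + 0\right)^{2} = 74 - \left(-4\right)^{2} = 74 - 16 = 58$)
$\frac{w}{21993 + R{\left(A{\left(8 \right)} \right)}} = - \frac{18}{21993 + 58} = - \frac{18}{22051}$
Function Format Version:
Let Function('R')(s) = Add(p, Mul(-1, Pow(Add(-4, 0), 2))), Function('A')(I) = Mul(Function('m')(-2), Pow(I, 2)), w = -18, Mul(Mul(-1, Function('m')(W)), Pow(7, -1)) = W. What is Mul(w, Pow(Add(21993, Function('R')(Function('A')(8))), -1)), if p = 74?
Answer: Rational(-18, 22051) ≈ -0.00081629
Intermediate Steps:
Function('m')(W) = Mul(-7, W)
Function('A')(I) = Mul(14, Pow(I, 2)) (Function('A')(I) = Mul(Mul(-7, -2), Pow(I, 2)) = Mul(14, Pow(I, 2)))
Function('R')(s) = 58 (Function('R')(s) = Add(74, Mul(-1, Pow(Add(-4, 0), 2))) = Add(74, Mul(-1, Pow(-4, 2))) = Add(74, Mul(-1, 16)) = Add(74, -16) = 58)
Mul(w, Pow(Add(21993, Function('R')(Function('A')(8))), -1)) = Mul(-18, Pow(Add(21993, 58), -1)) = Mul(-18, Pow(22051, -1)) = Mul(-18, Rational(1, 22051)) = Rational(-18, 22051)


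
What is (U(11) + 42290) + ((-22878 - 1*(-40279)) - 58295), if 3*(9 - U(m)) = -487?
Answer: 4702/3 ≈ 1567.3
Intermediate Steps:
U(m) = 514/3 (U(m) = 9 - 1/3*(-487) = 9 + 487/3 = 514/3)
(U(11) + 42290) + ((-22878 - 1*(-40279)) - 58295) = (514/3 + 42290) + ((-22878 - 1*(-40279)) - 58295) = 127384/3 + ((-22878 + 40279) - 58295) = 127384/3 + (17401 - 58295) = 127384/3 - 40894 = 4702/3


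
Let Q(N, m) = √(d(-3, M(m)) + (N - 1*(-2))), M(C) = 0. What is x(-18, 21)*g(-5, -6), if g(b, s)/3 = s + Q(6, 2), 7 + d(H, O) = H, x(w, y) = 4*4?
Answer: -288 + 48*I*√2 ≈ -288.0 + 67.882*I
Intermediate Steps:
x(w, y) = 16
d(H, O) = -7 + H
Q(N, m) = √(-8 + N) (Q(N, m) = √((-7 - 3) + (N - 1*(-2))) = √(-10 + (N + 2)) = √(-10 + (2 + N)) = √(-8 + N))
g(b, s) = 3*s + 3*I*√2 (g(b, s) = 3*(s + √(-8 + 6)) = 3*(s + √(-2)) = 3*(s + I*√2) = 3*s + 3*I*√2)
x(-18, 21)*g(-5, -6) = 16*(3*(-6) + 3*I*√2) = 16*(-18 + 3*I*√2) = -288 + 48*I*√2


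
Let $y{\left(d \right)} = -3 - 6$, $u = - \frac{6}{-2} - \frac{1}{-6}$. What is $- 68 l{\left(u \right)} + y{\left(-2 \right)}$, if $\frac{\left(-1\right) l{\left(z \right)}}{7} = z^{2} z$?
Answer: $\frac{815735}{54} \approx 15106.0$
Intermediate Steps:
$u = \frac{19}{6}$ ($u = \left(-6\right) \left(- \frac{1}{2}\right) - - \frac{1}{6} = 3 + \frac{1}{6} = \frac{19}{6} \approx 3.1667$)
$l{\left(z \right)} = - 7 z^{3}$ ($l{\left(z \right)} = - 7 z^{2} z = - 7 z^{3}$)
$y{\left(d \right)} = -9$ ($y{\left(d \right)} = -3 - 6 = -9$)
$- 68 l{\left(u \right)} + y{\left(-2 \right)} = - 68 \left(- 7 \left(\frac{19}{6}\right)^{3}\right) - 9 = - 68 \left(\left(-7\right) \frac{6859}{216}\right) - 9 = \left(-68\right) \left(- \frac{48013}{216}\right) - 9 = \frac{816221}{54} - 9 = \frac{815735}{54}$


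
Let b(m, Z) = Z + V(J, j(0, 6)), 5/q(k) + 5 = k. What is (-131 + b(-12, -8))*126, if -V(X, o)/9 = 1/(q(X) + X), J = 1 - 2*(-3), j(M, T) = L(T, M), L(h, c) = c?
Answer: -335034/19 ≈ -17633.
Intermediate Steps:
q(k) = 5/(-5 + k)
j(M, T) = M
J = 7 (J = 1 + 6 = 7)
V(X, o) = -9/(X + 5/(-5 + X)) (V(X, o) = -9/(5/(-5 + X) + X) = -9/(X + 5/(-5 + X)))
b(m, Z) = -18/19 + Z (b(m, Z) = Z + 9*(5 - 1*7)/(5 + 7*(-5 + 7)) = Z + 9*(5 - 7)/(5 + 7*2) = Z + 9*(-2)/(5 + 14) = Z + 9*(-2)/19 = Z + 9*(1/19)*(-2) = Z - 18/19 = -18/19 + Z)
(-131 + b(-12, -8))*126 = (-131 + (-18/19 - 8))*126 = (-131 - 170/19)*126 = -2659/19*126 = -335034/19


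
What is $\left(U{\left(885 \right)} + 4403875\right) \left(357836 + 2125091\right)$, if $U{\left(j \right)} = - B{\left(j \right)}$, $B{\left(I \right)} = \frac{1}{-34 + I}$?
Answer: $\frac{9305259618465448}{851} \approx 1.0935 \cdot 10^{13}$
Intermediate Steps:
$U{\left(j \right)} = - \frac{1}{-34 + j}$
$\left(U{\left(885 \right)} + 4403875\right) \left(357836 + 2125091\right) = \left(- \frac{1}{-34 + 885} + 4403875\right) \left(357836 + 2125091\right) = \left(- \frac{1}{851} + 4403875\right) 2482927 = \frac{3747697624}{851} \cdot 2482927 = \frac{9305259618465448}{851}$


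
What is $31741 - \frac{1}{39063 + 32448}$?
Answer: $\frac{2269830650}{71511} \approx 31741.0$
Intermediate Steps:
$31741 - \frac{1}{39063 + 32448} = 31741 - \frac{1}{71511} = \frac{2269830650}{71511}$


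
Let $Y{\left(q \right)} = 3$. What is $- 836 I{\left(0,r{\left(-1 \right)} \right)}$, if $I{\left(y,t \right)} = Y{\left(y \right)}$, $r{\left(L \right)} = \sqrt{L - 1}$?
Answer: $-2508$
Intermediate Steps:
$r{\left(L \right)} = \sqrt{-1 + L}$
$I{\left(y,t \right)} = 3$
$- 836 I{\left(0,r{\left(-1 \right)} \right)} = \left(-836\right) 3 = -2508$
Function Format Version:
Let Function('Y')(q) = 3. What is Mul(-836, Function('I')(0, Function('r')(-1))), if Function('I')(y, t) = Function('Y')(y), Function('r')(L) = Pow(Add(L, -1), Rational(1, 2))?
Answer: -2508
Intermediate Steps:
Function('r')(L) = Pow(Add(-1, L), Rational(1, 2))
Function('I')(y, t) = 3
Mul(-836, Function('I')(0, Function('r')(-1))) = Mul(-836, 3) = -2508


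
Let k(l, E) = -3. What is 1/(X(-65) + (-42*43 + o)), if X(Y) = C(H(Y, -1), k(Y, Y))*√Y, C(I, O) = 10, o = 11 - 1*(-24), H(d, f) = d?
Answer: -1771/3142941 - 10*I*√65/3142941 ≈ -0.00056348 - 2.5652e-5*I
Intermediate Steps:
o = 35 (o = 11 + 24 = 35)
X(Y) = 10*√Y
1/(X(-65) + (-42*43 + o)) = 1/(10*√(-65) + (-42*43 + 35)) = 1/(10*(I*√65) + (-1806 + 35)) = 1/(10*I*√65 - 1771) = 1/(-1771 + 10*I*√65)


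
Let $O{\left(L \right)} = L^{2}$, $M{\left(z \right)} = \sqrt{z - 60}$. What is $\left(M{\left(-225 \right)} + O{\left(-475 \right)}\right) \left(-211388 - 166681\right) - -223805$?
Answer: $-85301594320 - 378069 i \sqrt{285} \approx -8.5302 \cdot 10^{10} - 6.3825 \cdot 10^{6} i$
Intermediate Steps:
$M{\left(z \right)} = \sqrt{-60 + z}$
$\left(M{\left(-225 \right)} + O{\left(-475 \right)}\right) \left(-211388 - 166681\right) - -223805 = \left(\sqrt{-60 - 225} + \left(-475\right)^{2}\right) \left(-211388 - 166681\right) - -223805 = \left(\sqrt{-285} + 225625\right) \left(-378069\right) + 223805 = \left(i \sqrt{285} + 225625\right) \left(-378069\right) + 223805 = \left(225625 + i \sqrt{285}\right) \left(-378069\right) + 223805 = \left(-85301818125 - 378069 i \sqrt{285}\right) + 223805 = -85301594320 - 378069 i \sqrt{285}$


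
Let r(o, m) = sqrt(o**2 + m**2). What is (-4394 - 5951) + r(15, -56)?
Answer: -10345 + sqrt(3361) ≈ -10287.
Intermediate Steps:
r(o, m) = sqrt(m**2 + o**2)
(-4394 - 5951) + r(15, -56) = (-4394 - 5951) + sqrt((-56)**2 + 15**2) = -10345 + sqrt(3136 + 225) = -10345 + sqrt(3361)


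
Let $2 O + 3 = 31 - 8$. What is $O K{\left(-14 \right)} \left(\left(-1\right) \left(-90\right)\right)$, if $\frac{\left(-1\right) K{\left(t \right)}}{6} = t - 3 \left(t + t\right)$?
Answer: $-378000$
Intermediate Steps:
$K{\left(t \right)} = 30 t$ ($K{\left(t \right)} = - 6 \left(t - 3 \left(t + t\right)\right) = - 6 \left(t - 3 \cdot 2 t\right) = - 6 \left(t - 6 t\right) = - 6 \left(- 5 t\right) = 30 t$)
$O = 10$ ($O = - \frac{3}{2} + \frac{31 - 8}{2} = - \frac{3}{2} + \frac{1}{2} \cdot 23 = - \frac{3}{2} + \frac{23}{2} = 10$)
$O K{\left(-14 \right)} \left(\left(-1\right) \left(-90\right)\right) = 10 \cdot 30 \left(-14\right) \left(\left(-1\right) \left(-90\right)\right) = 10 \left(-420\right) 90 = \left(-4200\right) 90 = -378000$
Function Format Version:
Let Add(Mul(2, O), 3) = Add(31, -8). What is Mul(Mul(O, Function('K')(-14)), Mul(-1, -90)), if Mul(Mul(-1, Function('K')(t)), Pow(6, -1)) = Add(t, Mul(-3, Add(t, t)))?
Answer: -378000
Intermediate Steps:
Function('K')(t) = Mul(30, t) (Function('K')(t) = Mul(-6, Add(t, Mul(-3, Add(t, t)))) = Mul(-6, Add(t, Mul(-3, Mul(2, t)))) = Mul(-6, Add(t, Mul(-6, t))) = Mul(-6, Mul(-5, t)) = Mul(30, t))
O = 10 (O = Add(Rational(-3, 2), Mul(Rational(1, 2), Add(31, -8))) = Add(Rational(-3, 2), Mul(Rational(1, 2), 23)) = Add(Rational(-3, 2), Rational(23, 2)) = 10)
Mul(Mul(O, Function('K')(-14)), Mul(-1, -90)) = Mul(Mul(10, Mul(30, -14)), Mul(-1, -90)) = Mul(Mul(10, -420), 90) = Mul(-4200, 90) = -378000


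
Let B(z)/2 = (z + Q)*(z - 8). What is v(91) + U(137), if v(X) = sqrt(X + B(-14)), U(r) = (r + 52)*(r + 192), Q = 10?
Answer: 62181 + sqrt(267) ≈ 62197.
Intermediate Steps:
U(r) = (52 + r)*(192 + r)
B(z) = 2*(-8 + z)*(10 + z) (B(z) = 2*((z + 10)*(z - 8)) = 2*((10 + z)*(-8 + z)) = 2*((-8 + z)*(10 + z)) = 2*(-8 + z)*(10 + z))
v(X) = sqrt(176 + X) (v(X) = sqrt(X + (-160 + 2*(-14)**2 + 4*(-14))) = sqrt(X + (-160 + 2*196 - 56)) = sqrt(X + (-160 + 392 - 56)) = sqrt(X + 176) = sqrt(176 + X))
v(91) + U(137) = sqrt(176 + 91) + (9984 + 137**2 + 244*137) = sqrt(267) + (9984 + 18769 + 33428) = sqrt(267) + 62181 = 62181 + sqrt(267)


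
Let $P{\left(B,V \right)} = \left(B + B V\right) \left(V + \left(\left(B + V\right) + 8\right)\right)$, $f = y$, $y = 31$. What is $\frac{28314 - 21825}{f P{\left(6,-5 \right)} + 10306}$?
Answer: $\frac{6489}{7330} \approx 0.88527$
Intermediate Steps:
$f = 31$
$P{\left(B,V \right)} = \left(B + B V\right) \left(8 + B + 2 V\right)$ ($P{\left(B,V \right)} = \left(B + B V\right) \left(V + \left(8 + B + V\right)\right) = \left(B + B V\right) \left(8 + B + 2 V\right)$)
$\frac{28314 - 21825}{f P{\left(6,-5 \right)} + 10306} = \frac{28314 - 21825}{31 \cdot 6 \left(8 + 6 + 2 \left(-5\right)^{2} + 10 \left(-5\right) + 6 \left(-5\right)\right) + 10306} = \frac{6489}{31 \cdot 6 \left(8 + 6 + 2 \cdot 25 - 50 - 30\right) + 10306} = \frac{6489}{31 \cdot 6 \left(8 + 6 + 50 - 50 - 30\right) + 10306} = \frac{6489}{31 \cdot 6 \left(-16\right) + 10306} = \frac{6489}{31 \left(-96\right) + 10306} = \frac{6489}{-2976 + 10306} = \frac{6489}{7330}$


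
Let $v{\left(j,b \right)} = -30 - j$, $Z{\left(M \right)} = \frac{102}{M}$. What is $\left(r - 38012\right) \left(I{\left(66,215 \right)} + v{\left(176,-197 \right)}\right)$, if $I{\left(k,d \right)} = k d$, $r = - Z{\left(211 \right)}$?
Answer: $- \frac{112160545856}{211} \approx -5.3157 \cdot 10^{8}$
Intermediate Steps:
$r = - \frac{102}{211} \approx -0.48341$
$I{\left(k,d \right)} = d k$
$\left(r - 38012\right) \left(I{\left(66,215 \right)} + v{\left(176,-197 \right)}\right) = \left(- \frac{102}{211} - 38012\right) \left(215 \cdot 66 - 206\right) = - \frac{8020634 \left(14190 - 206\right)}{211} = \left(- \frac{8020634}{211}\right) 13984 = - \frac{112160545856}{211}$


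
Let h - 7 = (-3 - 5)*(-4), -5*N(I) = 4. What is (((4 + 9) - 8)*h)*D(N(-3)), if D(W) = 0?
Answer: 0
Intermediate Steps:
N(I) = -⅘ (N(I) = -⅕*4 = -⅘)
h = 39 (h = 7 + (-3 - 5)*(-4) = 7 - 8*(-4) = 7 + 32 = 39)
(((4 + 9) - 8)*h)*D(N(-3)) = (((4 + 9) - 8)*39)*0 = ((13 - 8)*39)*0 = (5*39)*0 = 195*0 = 0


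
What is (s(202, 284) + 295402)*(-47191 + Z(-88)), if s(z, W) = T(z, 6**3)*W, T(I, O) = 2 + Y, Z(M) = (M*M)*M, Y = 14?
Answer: -218559552198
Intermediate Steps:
Z(M) = M**3 (Z(M) = M**2*M = M**3)
T(I, O) = 16 (T(I, O) = 2 + 14 = 16)
s(z, W) = 16*W
(s(202, 284) + 295402)*(-47191 + Z(-88)) = (16*284 + 295402)*(-47191 + (-88)**3) = (4544 + 295402)*(-47191 - 681472) = 299946*(-728663) = -218559552198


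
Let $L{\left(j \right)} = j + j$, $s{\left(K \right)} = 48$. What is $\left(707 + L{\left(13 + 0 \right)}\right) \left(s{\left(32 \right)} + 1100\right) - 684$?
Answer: $840800$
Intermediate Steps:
$L{\left(j \right)} = 2 j$
$\left(707 + L{\left(13 + 0 \right)}\right) \left(s{\left(32 \right)} + 1100\right) - 684 = \left(707 + 2 \left(13 + 0\right)\right) \left(48 + 1100\right) - 684 = \left(707 + 2 \cdot 13\right) 1148 - 684 = \left(707 + 26\right) 1148 - 684 = 733 \cdot 1148 - 684 = 841484 - 684 = 840800$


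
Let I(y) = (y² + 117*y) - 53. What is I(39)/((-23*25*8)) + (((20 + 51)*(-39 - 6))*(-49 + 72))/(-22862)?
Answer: 61283/32200 ≈ 1.9032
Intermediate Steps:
I(y) = -53 + y² + 117*y
I(39)/((-23*25*8)) + (((20 + 51)*(-39 - 6))*(-49 + 72))/(-22862) = (-53 + 39² + 117*39)/((-23*25*8)) + (((20 + 51)*(-39 - 6))*(-49 + 72))/(-22862) = (-53 + 1521 + 4563)/((-575*8)) + ((71*(-45))*23)*(-1/22862) = 6031/(-4600) - 3195*23*(-1/22862) = 6031*(-1/4600) - 73485*(-1/22862) = -6031/4600 + 45/14 = 61283/32200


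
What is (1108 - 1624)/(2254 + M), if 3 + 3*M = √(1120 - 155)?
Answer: -2615733/11420779 + 387*√965/11420779 ≈ -0.22798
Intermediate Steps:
M = -1 + √965/3 (M = -1 + √(1120 - 155)/3 = -1 + √965/3 ≈ 9.3548)
(1108 - 1624)/(2254 + M) = (1108 - 1624)/(2254 + (-1 + √965/3)) = -516/(2253 + √965/3)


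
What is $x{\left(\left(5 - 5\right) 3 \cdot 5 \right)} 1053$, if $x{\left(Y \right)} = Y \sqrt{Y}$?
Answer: $0$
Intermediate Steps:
$x{\left(Y \right)} = Y^{\frac{3}{2}}$
$x{\left(\left(5 - 5\right) 3 \cdot 5 \right)} 1053 = \left(\left(5 - 5\right) 3 \cdot 5\right)^{\frac{3}{2}} \cdot 1053 = \left(0 \cdot 15\right)^{\frac{3}{2}} \cdot 1053 = 0^{\frac{3}{2}} \cdot 1053 = 0 \cdot 1053 = 0$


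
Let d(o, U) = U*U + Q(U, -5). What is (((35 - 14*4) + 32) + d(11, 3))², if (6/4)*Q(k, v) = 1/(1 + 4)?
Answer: 91204/225 ≈ 405.35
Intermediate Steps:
Q(k, v) = 2/15 (Q(k, v) = 2/(3*(1 + 4)) = (⅔)/5 = (⅔)*(⅕) = 2/15)
d(o, U) = 2/15 + U² (d(o, U) = U*U + 2/15 = U² + 2/15 = 2/15 + U²)
(((35 - 14*4) + 32) + d(11, 3))² = (((35 - 14*4) + 32) + (2/15 + 3²))² = (((35 - 56) + 32) + (2/15 + 9))² = ((-21 + 32) + 137/15)² = (11 + 137/15)² = (302/15)² = 91204/225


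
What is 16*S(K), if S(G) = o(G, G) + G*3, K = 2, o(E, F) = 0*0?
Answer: 96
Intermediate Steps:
o(E, F) = 0
S(G) = 3*G (S(G) = 0 + G*3 = 0 + 3*G = 3*G)
16*S(K) = 16*(3*2) = 16*6 = 96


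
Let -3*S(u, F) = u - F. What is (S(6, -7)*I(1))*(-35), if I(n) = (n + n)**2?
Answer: 1820/3 ≈ 606.67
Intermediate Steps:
S(u, F) = -u/3 + F/3 (S(u, F) = -(u - F)/3 = -u/3 + F/3)
I(n) = 4*n**2 (I(n) = (2*n)**2 = 4*n**2)
(S(6, -7)*I(1))*(-35) = ((-1/3*6 + (1/3)*(-7))*(4*1**2))*(-35) = ((-2 - 7/3)*(4*1))*(-35) = -13/3*4*(-35) = -52/3*(-35) = 1820/3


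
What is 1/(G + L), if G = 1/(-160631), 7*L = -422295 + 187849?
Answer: -1124417/37659295433 ≈ -2.9858e-5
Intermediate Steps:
L = -234446/7 (L = (-422295 + 187849)/7 = (1/7)*(-234446) = -234446/7 ≈ -33492.)
G = -1/160631 ≈ -6.2254e-6
1/(G + L) = 1/(-1/160631 - 234446/7) = 1/(-37659295433/1124417) = -1124417/37659295433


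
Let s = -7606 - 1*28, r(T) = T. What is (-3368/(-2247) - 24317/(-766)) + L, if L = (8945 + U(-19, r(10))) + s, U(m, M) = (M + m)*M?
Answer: 2158807829/1721202 ≈ 1254.2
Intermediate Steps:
s = -7634 (s = -7606 - 28 = -7634)
U(m, M) = M*(M + m)
L = 1221 (L = (8945 + 10*(10 - 19)) - 7634 = (8945 + 10*(-9)) - 7634 = (8945 - 90) - 7634 = 8855 - 7634 = 1221)
(-3368/(-2247) - 24317/(-766)) + L = (-3368/(-2247) - 24317/(-766)) + 1221 = (-3368*(-1/2247) - 24317*(-1/766)) + 1221 = (3368/2247 + 24317/766) + 1221 = 57220187/1721202 + 1221 = 2158807829/1721202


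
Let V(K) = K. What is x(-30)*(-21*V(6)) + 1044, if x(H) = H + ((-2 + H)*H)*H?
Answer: 3633624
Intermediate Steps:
x(H) = H + H**2*(-2 + H) (x(H) = H + (H*(-2 + H))*H = H + H**2*(-2 + H))
x(-30)*(-21*V(6)) + 1044 = (-30*(1 + (-30)**2 - 2*(-30)))*(-21*6) + 1044 = -30*(1 + 900 + 60)*(-126) + 1044 = -30*961*(-126) + 1044 = -28830*(-126) + 1044 = 3632580 + 1044 = 3633624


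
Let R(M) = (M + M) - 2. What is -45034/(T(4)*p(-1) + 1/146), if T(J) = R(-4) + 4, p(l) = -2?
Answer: -6574964/1753 ≈ -3750.7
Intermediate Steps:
R(M) = -2 + 2*M (R(M) = 2*M - 2 = -2 + 2*M)
T(J) = -6 (T(J) = (-2 + 2*(-4)) + 4 = (-2 - 8) + 4 = -10 + 4 = -6)
-45034/(T(4)*p(-1) + 1/146) = -45034/(-6*(-2) + 1/146) = -45034/(12 + 1/146) = -45034/1753/146 = -45034*146/1753 = -6574964/1753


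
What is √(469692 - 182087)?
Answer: √287605 ≈ 536.29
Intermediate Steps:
√(469692 - 182087) = √287605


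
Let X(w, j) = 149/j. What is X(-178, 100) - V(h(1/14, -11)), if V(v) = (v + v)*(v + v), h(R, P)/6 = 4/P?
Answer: -212371/12100 ≈ -17.551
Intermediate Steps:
h(R, P) = 24/P (h(R, P) = 6*(4/P) = 24/P)
V(v) = 4*v² (V(v) = (2*v)*(2*v) = 4*v²)
X(-178, 100) - V(h(1/14, -11)) = 149/100 - 4*(24/(-11))² = 149*(1/100) - 4*(24*(-1/11))² = 149/100 - 4*(-24/11)² = 149/100 - 4*576/121 = 149/100 - 1*2304/121 = 149/100 - 2304/121 = -212371/12100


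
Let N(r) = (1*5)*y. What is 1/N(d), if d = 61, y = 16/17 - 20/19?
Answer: -323/180 ≈ -1.7944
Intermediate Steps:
y = -36/323 (y = 16*(1/17) - 20*1/19 = 16/17 - 20/19 = -36/323 ≈ -0.11146)
N(r) = -180/323 (N(r) = (1*5)*(-36/323) = 5*(-36/323) = -180/323)
1/N(d) = 1/(-180/323) = -323/180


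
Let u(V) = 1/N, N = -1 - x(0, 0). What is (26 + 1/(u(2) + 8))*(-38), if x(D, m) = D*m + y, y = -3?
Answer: -16872/17 ≈ -992.47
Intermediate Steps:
x(D, m) = -3 + D*m (x(D, m) = D*m - 3 = -3 + D*m)
N = 2 (N = -1 - (-3 + 0*0) = -1 - (-3 + 0) = -1 - 1*(-3) = -1 + 3 = 2)
u(V) = ½ (u(V) = 1/2 = ½)
(26 + 1/(u(2) + 8))*(-38) = (26 + 1/(½ + 8))*(-38) = (26 + 1/(17/2))*(-38) = (26 + 2/17)*(-38) = (444/17)*(-38) = -16872/17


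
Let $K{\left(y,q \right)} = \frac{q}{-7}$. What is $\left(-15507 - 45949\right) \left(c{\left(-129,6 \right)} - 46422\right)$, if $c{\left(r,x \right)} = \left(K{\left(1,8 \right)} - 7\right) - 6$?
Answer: $\frac{19976457168}{7} \approx 2.8538 \cdot 10^{9}$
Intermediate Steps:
$K{\left(y,q \right)} = - \frac{q}{7}$ ($K{\left(y,q \right)} = q \left(- \frac{1}{7}\right) = - \frac{q}{7}$)
$c{\left(r,x \right)} = - \frac{99}{7}$ ($c{\left(r,x \right)} = \left(\left(- \frac{1}{7}\right) 8 - 7\right) - 6 = \left(- \frac{8}{7} - 7\right) - 6 = - \frac{57}{7} - 6 = - \frac{99}{7}$)
$\left(-15507 - 45949\right) \left(c{\left(-129,6 \right)} - 46422\right) = \left(-15507 - 45949\right) \left(- \frac{99}{7} - 46422\right) = \left(-61456\right) \left(- \frac{325053}{7}\right) = \frac{19976457168}{7}$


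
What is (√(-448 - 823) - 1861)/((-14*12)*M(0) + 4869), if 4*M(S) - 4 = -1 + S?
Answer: -1861/4743 + I*√1271/4743 ≈ -0.39237 + 0.0075166*I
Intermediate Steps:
M(S) = ¾ + S/4 (M(S) = 1 + (-1 + S)/4 = 1 + (-¼ + S/4) = ¾ + S/4)
(√(-448 - 823) - 1861)/((-14*12)*M(0) + 4869) = (√(-448 - 823) - 1861)/((-14*12)*(¾ + (¼)*0) + 4869) = (√(-1271) - 1861)/(-168*(¾ + 0) + 4869) = (I*√1271 - 1861)/(-168*¾ + 4869) = (-1861 + I*√1271)/(-126 + 4869) = (-1861 + I*√1271)/4743 = (-1861 + I*√1271)*(1/4743) = -1861/4743 + I*√1271/4743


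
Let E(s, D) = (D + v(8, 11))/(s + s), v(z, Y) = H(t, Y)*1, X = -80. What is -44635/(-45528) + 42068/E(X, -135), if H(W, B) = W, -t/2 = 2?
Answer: 306449708905/6328392 ≈ 48425.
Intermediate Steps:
t = -4 (t = -2*2 = -4)
v(z, Y) = -4 (v(z, Y) = -4*1 = -4)
E(s, D) = (-4 + D)/(2*s) (E(s, D) = (D - 4)/(s + s) = (-4 + D)/((2*s)) = (-4 + D)*(1/(2*s)) = (-4 + D)/(2*s))
-44635/(-45528) + 42068/E(X, -135) = -44635/(-45528) + 42068/(((1/2)*(-4 - 135)/(-80))) = -44635*(-1/45528) + 42068/(((1/2)*(-1/80)*(-139))) = 44635/45528 + 42068/(139/160) = 44635/45528 + 42068*(160/139) = 44635/45528 + 6730880/139 = 306449708905/6328392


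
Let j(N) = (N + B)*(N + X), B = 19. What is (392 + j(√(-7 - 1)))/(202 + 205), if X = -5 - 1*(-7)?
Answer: 422/407 + 42*I*√2/407 ≈ 1.0369 + 0.14594*I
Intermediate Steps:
X = 2 (X = -5 + 7 = 2)
j(N) = (2 + N)*(19 + N) (j(N) = (N + 19)*(N + 2) = (19 + N)*(2 + N) = (2 + N)*(19 + N))
(392 + j(√(-7 - 1)))/(202 + 205) = (392 + (38 + (√(-7 - 1))² + 21*√(-7 - 1)))/(202 + 205) = (392 + (38 + (√(-8))² + 21*√(-8)))/407 = (392 + (38 + (2*I*√2)² + 21*(2*I*√2)))*(1/407) = (392 + (38 - 8 + 42*I*√2))*(1/407) = (392 + (30 + 42*I*√2))*(1/407) = (422 + 42*I*√2)*(1/407) = 422/407 + 42*I*√2/407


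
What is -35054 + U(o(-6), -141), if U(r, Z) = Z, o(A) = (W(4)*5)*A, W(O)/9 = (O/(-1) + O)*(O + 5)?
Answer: -35195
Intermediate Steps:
W(O) = 0 (W(O) = 9*((O/(-1) + O)*(O + 5)) = 9*((O*(-1) + O)*(5 + O)) = 9*((-O + O)*(5 + O)) = 9*(0*(5 + O)) = 9*0 = 0)
o(A) = 0 (o(A) = (0*5)*A = 0*A = 0)
-35054 + U(o(-6), -141) = -35054 - 141 = -35195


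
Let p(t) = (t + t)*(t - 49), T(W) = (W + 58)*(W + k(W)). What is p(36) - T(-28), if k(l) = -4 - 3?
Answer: 114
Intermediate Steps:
k(l) = -7
T(W) = (-7 + W)*(58 + W) (T(W) = (W + 58)*(W - 7) = (58 + W)*(-7 + W) = (-7 + W)*(58 + W))
p(t) = 2*t*(-49 + t) (p(t) = (2*t)*(-49 + t) = 2*t*(-49 + t))
p(36) - T(-28) = 2*36*(-49 + 36) - (-406 + (-28)² + 51*(-28)) = 2*36*(-13) - (-406 + 784 - 1428) = -936 - 1*(-1050) = -936 + 1050 = 114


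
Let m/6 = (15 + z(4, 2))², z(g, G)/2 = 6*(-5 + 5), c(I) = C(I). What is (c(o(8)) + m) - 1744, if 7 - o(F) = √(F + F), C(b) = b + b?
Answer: -388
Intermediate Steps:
C(b) = 2*b
o(F) = 7 - √2*√F (o(F) = 7 - √(F + F) = 7 - √(2*F) = 7 - √2*√F)
c(I) = 2*I
z(g, G) = 0 (z(g, G) = 2*(6*(-5 + 5)) = 2*(6*0) = 2*0 = 0)
m = 1350 (m = 6*(15 + 0)² = 6*15² = 6*225 = 1350)
(c(o(8)) + m) - 1744 = (2*(7 - √2*√8) + 1350) - 1744 = (2*(7 - √2*2*√2) + 1350) - 1744 = (2*(7 - 4) + 1350) - 1744 = (2*3 + 1350) - 1744 = (6 + 1350) - 1744 = 1356 - 1744 = -388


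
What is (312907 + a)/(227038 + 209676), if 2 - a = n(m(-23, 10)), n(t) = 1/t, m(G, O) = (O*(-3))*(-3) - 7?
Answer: 12985723/18123631 ≈ 0.71651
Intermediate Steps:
m(G, O) = -7 + 9*O (m(G, O) = -3*O*(-3) - 7 = 9*O - 7 = -7 + 9*O)
a = 165/83 (a = 2 - 1/(-7 + 9*10) = 2 - 1/(-7 + 90) = 2 - 1/83 = 165/83 ≈ 1.9880)
(312907 + a)/(227038 + 209676) = (312907 + 165/83)/(227038 + 209676) = (25971446/83)/436714 = (25971446/83)*(1/436714) = 12985723/18123631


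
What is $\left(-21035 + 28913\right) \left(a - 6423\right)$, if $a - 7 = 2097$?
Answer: $-34025082$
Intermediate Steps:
$a = 2104$ ($a = 7 + 2097 = 2104$)
$\left(-21035 + 28913\right) \left(a - 6423\right) = \left(-21035 + 28913\right) \left(2104 - 6423\right) = 7878 \left(-4319\right) = -34025082$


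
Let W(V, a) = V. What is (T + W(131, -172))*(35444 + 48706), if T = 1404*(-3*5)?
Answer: -1761175350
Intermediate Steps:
T = -21060 (T = 1404*(-15) = -21060)
(T + W(131, -172))*(35444 + 48706) = (-21060 + 131)*(35444 + 48706) = -20929*84150 = -1761175350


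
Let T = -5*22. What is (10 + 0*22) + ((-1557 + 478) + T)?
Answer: -1179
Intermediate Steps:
T = -110
(10 + 0*22) + ((-1557 + 478) + T) = (10 + 0*22) + ((-1557 + 478) - 110) = (10 + 0) + (-1079 - 110) = 10 - 1189 = -1179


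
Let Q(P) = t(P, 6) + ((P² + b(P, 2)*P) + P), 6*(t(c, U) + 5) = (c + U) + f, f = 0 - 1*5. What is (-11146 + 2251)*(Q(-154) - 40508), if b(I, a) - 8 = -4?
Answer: 312970575/2 ≈ 1.5649e+8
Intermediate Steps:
b(I, a) = 4 (b(I, a) = 8 - 4 = 4)
f = -5 (f = 0 - 5 = -5)
t(c, U) = -35/6 + U/6 + c/6 (t(c, U) = -5 + ((c + U) - 5)/6 = -5 + ((U + c) - 5)/6 = -5 + (-5 + U + c)/6 = -5 + (-⅚ + U/6 + c/6) = -35/6 + U/6 + c/6)
Q(P) = -29/6 + P² + 31*P/6 (Q(P) = (-35/6 + (⅙)*6 + P/6) + ((P² + 4*P) + P) = (-35/6 + 1 + P/6) + (P² + 5*P) = (-29/6 + P/6) + (P² + 5*P) = -29/6 + P² + 31*P/6)
(-11146 + 2251)*(Q(-154) - 40508) = (-11146 + 2251)*((-29/6 + (-154)² + (31/6)*(-154)) - 40508) = -8895*((-29/6 + 23716 - 2387/3) - 40508) = -8895*(45831/2 - 40508) = -8895*(-35185/2) = 312970575/2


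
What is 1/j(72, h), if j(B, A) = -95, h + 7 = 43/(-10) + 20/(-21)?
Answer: -1/95 ≈ -0.010526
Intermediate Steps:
h = -2573/210 (h = -7 + (43/(-10) + 20/(-21)) = -7 + (43*(-⅒) + 20*(-1/21)) = -7 + (-43/10 - 20/21) = -7 - 1103/210 = -2573/210 ≈ -12.252)
1/j(72, h) = 1/(-95) = -1/95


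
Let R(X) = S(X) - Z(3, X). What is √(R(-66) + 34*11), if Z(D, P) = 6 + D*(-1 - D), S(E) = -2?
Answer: 3*√42 ≈ 19.442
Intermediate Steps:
R(X) = 4 (R(X) = -2 - (6 - 1*3 - 1*3²) = -2 - (6 - 3 - 1*9) = -2 - (6 - 3 - 9) = -2 - 1*(-6) = -2 + 6 = 4)
√(R(-66) + 34*11) = √(4 + 34*11) = √(4 + 374) = √378 = 3*√42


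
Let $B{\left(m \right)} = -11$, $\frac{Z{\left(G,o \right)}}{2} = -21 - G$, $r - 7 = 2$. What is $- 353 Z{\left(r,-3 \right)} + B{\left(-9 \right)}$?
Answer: $21169$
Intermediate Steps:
$r = 9$ ($r = 7 + 2 = 9$)
$Z{\left(G,o \right)} = -42 - 2 G$ ($Z{\left(G,o \right)} = 2 \left(-21 - G\right) = -42 - 2 G$)
$- 353 Z{\left(r,-3 \right)} + B{\left(-9 \right)} = - 353 \left(-42 - 18\right) - 11 = \left(-353\right) \left(-60\right) - 11 = 21180 - 11 = 21169$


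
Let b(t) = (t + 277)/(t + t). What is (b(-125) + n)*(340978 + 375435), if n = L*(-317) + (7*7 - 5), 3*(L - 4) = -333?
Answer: 3041387392487/125 ≈ 2.4331e+10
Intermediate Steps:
L = -107 (L = 4 + (⅓)*(-333) = 4 - 111 = -107)
b(t) = (277 + t)/(2*t) (b(t) = (277 + t)/((2*t)) = (277 + t)*(1/(2*t)) = (277 + t)/(2*t))
n = 33963 (n = -107*(-317) + (7*7 - 5) = 33919 + (49 - 5) = 33919 + 44 = 33963)
(b(-125) + n)*(340978 + 375435) = ((½)*(277 - 125)/(-125) + 33963)*(340978 + 375435) = ((½)*(-1/125)*152 + 33963)*716413 = (-76/125 + 33963)*716413 = (4245299/125)*716413 = 3041387392487/125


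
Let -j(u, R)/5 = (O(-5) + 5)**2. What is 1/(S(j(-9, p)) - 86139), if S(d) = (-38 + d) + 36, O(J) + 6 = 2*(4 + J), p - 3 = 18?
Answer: -1/86186 ≈ -1.1603e-5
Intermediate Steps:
p = 21 (p = 3 + 18 = 21)
O(J) = 2 + 2*J (O(J) = -6 + 2*(4 + J) = -6 + (8 + 2*J) = 2 + 2*J)
j(u, R) = -45 (j(u, R) = -5*((2 + 2*(-5)) + 5)**2 = -5*((2 - 10) + 5)**2 = -5*(-8 + 5)**2 = -5*(-3)**2 = -5*9 = -45)
S(d) = -2 + d
1/(S(j(-9, p)) - 86139) = 1/((-2 - 45) - 86139) = 1/(-47 - 86139) = 1/(-86186) = -1/86186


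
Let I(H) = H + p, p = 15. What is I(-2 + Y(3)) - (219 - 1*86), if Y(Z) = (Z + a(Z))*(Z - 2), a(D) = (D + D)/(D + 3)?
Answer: -116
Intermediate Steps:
a(D) = 2*D/(3 + D) (a(D) = (2*D)/(3 + D) = 2*D/(3 + D))
Y(Z) = (-2 + Z)*(Z + 2*Z/(3 + Z)) (Y(Z) = (Z + 2*Z/(3 + Z))*(Z - 2) = (Z + 2*Z/(3 + Z))*(-2 + Z) = (-2 + Z)*(Z + 2*Z/(3 + Z)))
I(H) = 15 + H (I(H) = H + 15 = 15 + H)
I(-2 + Y(3)) - (219 - 1*86) = (15 + (-2 + 3*(-10 + 3² + 3*3)/(3 + 3))) - (219 - 1*86) = (15 + (-2 + 3*(-10 + 9 + 9)/6)) - (219 - 86) = (15 + (-2 + 3*(⅙)*8)) - 1*133 = (15 + (-2 + 4)) - 133 = (15 + 2) - 133 = 17 - 133 = -116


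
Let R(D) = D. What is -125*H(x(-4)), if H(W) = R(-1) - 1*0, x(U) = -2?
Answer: 125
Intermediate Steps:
H(W) = -1 (H(W) = -1 - 1*0 = -1 + 0 = -1)
-125*H(x(-4)) = -125*(-1) = 125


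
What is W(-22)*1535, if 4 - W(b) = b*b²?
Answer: 16350820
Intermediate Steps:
W(b) = 4 - b³ (W(b) = 4 - b*b² = 4 - b³)
W(-22)*1535 = (4 - 1*(-22)³)*1535 = (4 - 1*(-10648))*1535 = (4 + 10648)*1535 = 10652*1535 = 16350820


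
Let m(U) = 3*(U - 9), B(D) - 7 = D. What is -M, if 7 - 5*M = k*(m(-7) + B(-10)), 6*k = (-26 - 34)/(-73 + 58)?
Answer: -41/5 ≈ -8.2000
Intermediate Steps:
B(D) = 7 + D
k = 2/3 (k = ((-26 - 34)/(-73 + 58))/6 = (-60/(-15))/6 = (-60*(-1/15))/6 = (1/6)*4 = 2/3 ≈ 0.66667)
m(U) = -27 + 3*U (m(U) = 3*(-9 + U) = -27 + 3*U)
M = 41/5 (M = 7/5 - 2*((-27 + 3*(-7)) + (7 - 10))/15 = 7/5 - 2*((-27 - 21) - 3)/15 = 7/5 - 2*(-48 - 3)/15 = 7/5 - 2*(-51)/15 = 7/5 - 1/5*(-34) = 7/5 + 34/5 = 41/5 ≈ 8.2000)
-M = -1*41/5 = -41/5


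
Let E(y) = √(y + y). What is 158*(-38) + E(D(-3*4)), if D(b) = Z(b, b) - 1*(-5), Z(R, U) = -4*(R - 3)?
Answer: -6004 + √130 ≈ -5992.6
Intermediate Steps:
Z(R, U) = 12 - 4*R (Z(R, U) = -4*(-3 + R) = 12 - 4*R)
D(b) = 17 - 4*b (D(b) = (12 - 4*b) - 1*(-5) = (12 - 4*b) + 5 = 17 - 4*b)
E(y) = √2*√y (E(y) = √(2*y) = √2*√y)
158*(-38) + E(D(-3*4)) = 158*(-38) + √2*√(17 - (-12)*4) = -6004 + √2*√(17 - 4*(-12)) = -6004 + √2*√(17 + 48) = -6004 + √2*√65 = -6004 + √130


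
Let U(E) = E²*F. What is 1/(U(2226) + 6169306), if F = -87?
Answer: -1/424922306 ≈ -2.3534e-9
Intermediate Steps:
U(E) = -87*E² (U(E) = E²*(-87) = -87*E²)
1/(U(2226) + 6169306) = 1/(-87*2226² + 6169306) = 1/(-87*4955076 + 6169306) = 1/(-431091612 + 6169306) = 1/(-424922306) = -1/424922306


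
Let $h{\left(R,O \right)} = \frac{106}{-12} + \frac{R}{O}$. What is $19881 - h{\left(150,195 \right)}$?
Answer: $\frac{1551347}{78} \approx 19889.0$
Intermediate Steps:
$h{\left(R,O \right)} = - \frac{53}{6} + \frac{R}{O}$ ($h{\left(R,O \right)} = 106 \left(- \frac{1}{12}\right) + \frac{R}{O} = - \frac{53}{6} + \frac{R}{O}$)
$19881 - h{\left(150,195 \right)} = 19881 - \left(- \frac{53}{6} + \frac{150}{195}\right) = 19881 - \left(- \frac{53}{6} + 150 \cdot \frac{1}{195}\right) = 19881 - \left(- \frac{53}{6} + \frac{10}{13}\right) = 19881 - - \frac{629}{78} = 19881 + \frac{629}{78} = \frac{1551347}{78}$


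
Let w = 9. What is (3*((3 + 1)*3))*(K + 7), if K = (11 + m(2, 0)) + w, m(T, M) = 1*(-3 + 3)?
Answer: 972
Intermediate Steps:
m(T, M) = 0 (m(T, M) = 1*0 = 0)
K = 20 (K = (11 + 0) + 9 = 11 + 9 = 20)
(3*((3 + 1)*3))*(K + 7) = (3*((3 + 1)*3))*(20 + 7) = (3*(4*3))*27 = (3*12)*27 = 36*27 = 972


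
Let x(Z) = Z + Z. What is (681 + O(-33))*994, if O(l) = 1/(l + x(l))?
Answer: 67013492/99 ≈ 6.7690e+5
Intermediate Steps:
x(Z) = 2*Z
O(l) = 1/(3*l) (O(l) = 1/(l + 2*l) = 1/(3*l))
(681 + O(-33))*994 = (681 + (⅓)/(-33))*994 = (681 + (⅓)*(-1/33))*994 = (681 - 1/99)*994 = (67418/99)*994 = 67013492/99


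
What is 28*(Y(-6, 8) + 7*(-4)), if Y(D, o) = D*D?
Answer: 224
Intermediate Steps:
Y(D, o) = D**2
28*(Y(-6, 8) + 7*(-4)) = 28*((-6)**2 + 7*(-4)) = 28*(36 - 28) = 28*8 = 224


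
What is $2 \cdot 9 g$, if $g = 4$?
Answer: $72$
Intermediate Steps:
$2 \cdot 9 g = 2 \cdot 9 \cdot 4 = 18 \cdot 4 = 72$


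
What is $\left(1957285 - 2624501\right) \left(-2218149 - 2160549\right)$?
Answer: $2921537364768$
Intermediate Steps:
$\left(1957285 - 2624501\right) \left(-2218149 - 2160549\right) = \left(1957285 - 2624501\right) \left(-4378698\right) = \left(-667216\right) \left(-4378698\right) = 2921537364768$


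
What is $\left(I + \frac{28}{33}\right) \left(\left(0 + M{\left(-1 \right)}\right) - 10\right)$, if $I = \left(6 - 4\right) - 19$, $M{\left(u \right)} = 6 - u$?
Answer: $\frac{533}{11} \approx 48.455$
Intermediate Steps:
$I = -17$ ($I = \left(6 - 4\right) - 19 = 2 - 19 = -17$)
$\left(I + \frac{28}{33}\right) \left(\left(0 + M{\left(-1 \right)}\right) - 10\right) = \left(-17 + \frac{28}{33}\right) \left(\left(0 + \left(6 - -1\right)\right) - 10\right) = \left(-17 + 28 \cdot \frac{1}{33}\right) \left(\left(0 + \left(6 + 1\right)\right) - 10\right) = \left(-17 + \frac{28}{33}\right) \left(\left(0 + 7\right) - 10\right) = - \frac{533 \left(7 - 10\right)}{33} = \left(- \frac{533}{33}\right) \left(-3\right) = \frac{533}{11}$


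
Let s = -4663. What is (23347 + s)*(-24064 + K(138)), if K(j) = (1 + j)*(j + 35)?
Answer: -317628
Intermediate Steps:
K(j) = (1 + j)*(35 + j)
(23347 + s)*(-24064 + K(138)) = (23347 - 4663)*(-24064 + (35 + 138² + 36*138)) = 18684*(-24064 + (35 + 19044 + 4968)) = 18684*(-24064 + 24047) = 18684*(-17) = -317628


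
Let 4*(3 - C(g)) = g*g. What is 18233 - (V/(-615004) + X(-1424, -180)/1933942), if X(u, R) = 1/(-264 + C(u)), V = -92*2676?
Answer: 2749751941172618621601/150815132666964610 ≈ 18233.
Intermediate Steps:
C(g) = 3 - g²/4 (C(g) = 3 - g*g/4 = 3 - g²/4)
V = -246192
X(u, R) = 1/(-261 - u²/4) (X(u, R) = 1/(-264 + (3 - u²/4)) = 1/(-261 - u²/4))
18233 - (V/(-615004) + X(-1424, -180)/1933942) = 18233 - (-246192/(-615004) - 4/(1044 + (-1424)²)/1933942) = 18233 - (-246192*(-1/615004) - 4/(1044 + 2027776)*(1/1933942)) = 18233 - (61548/153751 - 4/2028820*(1/1933942)) = 18233 - (61548/153751 - 4*1/2028820*(1/1933942)) = 18233 - (61548/153751 - 1/507205*1/1933942) = 18233 - (61548/153751 - 1/980905052110) = 18233 - 1*60372744147112529/150815132666964610 = 18233 - 60372744147112529/150815132666964610 = 2749751941172618621601/150815132666964610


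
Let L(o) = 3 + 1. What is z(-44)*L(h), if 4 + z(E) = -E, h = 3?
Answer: 160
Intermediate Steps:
z(E) = -4 - E
L(o) = 4
z(-44)*L(h) = (-4 - 1*(-44))*4 = (-4 + 44)*4 = 40*4 = 160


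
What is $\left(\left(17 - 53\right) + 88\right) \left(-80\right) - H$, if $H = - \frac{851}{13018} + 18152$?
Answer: $- \frac{12628555}{566} \approx -22312.0$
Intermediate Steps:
$H = \frac{10273995}{566}$ ($H = \left(-851\right) \frac{1}{13018} + 18152 = - \frac{37}{566} + 18152 = \frac{10273995}{566} \approx 18152.0$)
$\left(\left(17 - 53\right) + 88\right) \left(-80\right) - H = \left(\left(17 - 53\right) + 88\right) \left(-80\right) - \frac{10273995}{566} = \left(-36 + 88\right) \left(-80\right) - \frac{10273995}{566} = 52 \left(-80\right) - \frac{10273995}{566} = -4160 - \frac{10273995}{566} = - \frac{12628555}{566}$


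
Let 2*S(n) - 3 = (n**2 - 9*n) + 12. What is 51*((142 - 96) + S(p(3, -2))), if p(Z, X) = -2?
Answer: 6579/2 ≈ 3289.5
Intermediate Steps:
S(n) = 15/2 + n**2/2 - 9*n/2 (S(n) = 3/2 + ((n**2 - 9*n) + 12)/2 = 3/2 + (12 + n**2 - 9*n)/2 = 3/2 + (6 + n**2/2 - 9*n/2) = 15/2 + n**2/2 - 9*n/2)
51*((142 - 96) + S(p(3, -2))) = 51*((142 - 96) + (15/2 + (1/2)*(-2)**2 - 9/2*(-2))) = 51*(46 + (15/2 + (1/2)*4 + 9)) = 51*(46 + (15/2 + 2 + 9)) = 51*(46 + 37/2) = 51*(129/2) = 6579/2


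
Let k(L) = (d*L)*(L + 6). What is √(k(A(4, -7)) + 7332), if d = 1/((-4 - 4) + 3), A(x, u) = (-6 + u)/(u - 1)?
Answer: √11727235/40 ≈ 85.613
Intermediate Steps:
A(x, u) = (-6 + u)/(-1 + u)
d = -⅕ (d = 1/(-8 + 3) = 1/(-5) = -⅕ ≈ -0.20000)
k(L) = -L*(6 + L)/5 (k(L) = (-L/5)*(L + 6) = (-L/5)*(6 + L) = -L*(6 + L)/5)
√(k(A(4, -7)) + 7332) = √(-(-6 - 7)/(-1 - 7)*(6 + (-6 - 7)/(-1 - 7))/5 + 7332) = √(--13/(-8)*(6 - 13/(-8))/5 + 7332) = √(-(-⅛*(-13))*(6 - ⅛*(-13))/5 + 7332) = √(-⅕*13/8*(6 + 13/8) + 7332) = √(-⅕*13/8*61/8 + 7332) = √(-793/320 + 7332) = √(2345447/320) = √11727235/40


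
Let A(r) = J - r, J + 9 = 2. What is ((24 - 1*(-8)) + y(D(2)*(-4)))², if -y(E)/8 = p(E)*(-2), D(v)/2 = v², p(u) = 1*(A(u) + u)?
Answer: 6400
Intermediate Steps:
J = -7 (J = -9 + 2 = -7)
A(r) = -7 - r
p(u) = -7 (p(u) = 1*((-7 - u) + u) = 1*(-7) = -7)
D(v) = 2*v²
y(E) = -112 (y(E) = -(-56)*(-2) = -8*14 = -112)
((24 - 1*(-8)) + y(D(2)*(-4)))² = ((24 - 1*(-8)) - 112)² = ((24 + 8) - 112)² = (32 - 112)² = (-80)² = 6400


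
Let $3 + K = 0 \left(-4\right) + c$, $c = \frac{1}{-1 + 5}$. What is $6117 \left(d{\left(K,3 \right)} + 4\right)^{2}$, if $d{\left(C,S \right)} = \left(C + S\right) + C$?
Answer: $\frac{55053}{4} \approx 13763.0$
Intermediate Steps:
$c = \frac{1}{4} \approx 0.25$
$K = - \frac{11}{4}$ ($K = -3 + \left(0 \left(-4\right) + \frac{1}{4}\right) = -3 + \left(0 + \frac{1}{4}\right) = -3 + \frac{1}{4} = - \frac{11}{4} \approx -2.75$)
$d{\left(C,S \right)} = S + 2 C$
$6117 \left(d{\left(K,3 \right)} + 4\right)^{2} = 6117 \left(\left(3 + 2 \left(- \frac{11}{4}\right)\right) + 4\right)^{2} = 6117 \left(\left(3 - \frac{11}{2}\right) + 4\right)^{2} = 6117 \left(- \frac{5}{2} + 4\right)^{2} = 6117 \left(\frac{3}{2}\right)^{2} = 6117 \cdot \frac{9}{4} = \frac{55053}{4}$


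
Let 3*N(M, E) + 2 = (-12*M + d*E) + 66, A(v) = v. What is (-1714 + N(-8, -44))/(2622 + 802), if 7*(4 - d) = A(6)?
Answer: -17921/35952 ≈ -0.49847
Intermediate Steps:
d = 22/7 (d = 4 - ⅐*6 = 4 - 6/7 = 22/7 ≈ 3.1429)
N(M, E) = 64/3 - 4*M + 22*E/21 (N(M, E) = -⅔ + ((-12*M + 22*E/7) + 66)/3 = -⅔ + (66 - 12*M + 22*E/7)/3 = -⅔ + (22 - 4*M + 22*E/21) = 64/3 - 4*M + 22*E/21)
(-1714 + N(-8, -44))/(2622 + 802) = (-1714 + (64/3 - 4*(-8) + (22/21)*(-44)))/(2622 + 802) = (-1714 + (64/3 + 32 - 968/21))/3424 = (-1714 + 152/21)*(1/3424) = -35842/21*1/3424 = -17921/35952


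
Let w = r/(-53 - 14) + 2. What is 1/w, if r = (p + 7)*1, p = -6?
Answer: 67/133 ≈ 0.50376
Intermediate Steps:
r = 1 (r = (-6 + 7)*1 = 1*1 = 1)
w = 133/67 (w = 1/(-53 - 14) + 2 = 1/(-67) + 2 = -1/67*1 + 2 = -1/67 + 2 = 133/67 ≈ 1.9851)
1/w = 1/(133/67) = 67/133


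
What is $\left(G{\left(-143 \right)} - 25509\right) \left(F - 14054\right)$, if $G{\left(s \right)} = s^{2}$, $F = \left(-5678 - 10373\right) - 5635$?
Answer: $180844400$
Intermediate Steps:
$F = -21686$ ($F = -16051 - 5635 = -21686$)
$\left(G{\left(-143 \right)} - 25509\right) \left(F - 14054\right) = \left(\left(-143\right)^{2} - 25509\right) \left(-21686 - 14054\right) = \left(20449 - 25509\right) \left(-35740\right) = \left(-5060\right) \left(-35740\right) = 180844400$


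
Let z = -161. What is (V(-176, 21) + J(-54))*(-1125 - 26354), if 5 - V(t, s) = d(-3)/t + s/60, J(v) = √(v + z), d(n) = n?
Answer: -112031883/880 - 27479*I*√215 ≈ -1.2731e+5 - 4.0292e+5*I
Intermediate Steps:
J(v) = √(-161 + v) (J(v) = √(v - 161) = √(-161 + v))
V(t, s) = 5 + 3/t - s/60 (V(t, s) = 5 - (-3/t + s/60) = 5 + (3/t - s/60) = 5 + 3/t - s/60)
(V(-176, 21) + J(-54))*(-1125 - 26354) = ((5 + 3/(-176) - 1/60*21) + √(-161 - 54))*(-1125 - 26354) = ((5 + 3*(-1/176) - 7/20) + √(-215))*(-27479) = ((5 - 3/176 - 7/20) + I*√215)*(-27479) = (4077/880 + I*√215)*(-27479) = -112031883/880 - 27479*I*√215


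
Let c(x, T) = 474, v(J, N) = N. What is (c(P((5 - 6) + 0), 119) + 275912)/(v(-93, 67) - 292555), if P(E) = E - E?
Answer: -138193/146244 ≈ -0.94495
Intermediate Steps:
P(E) = 0
(c(P((5 - 6) + 0), 119) + 275912)/(v(-93, 67) - 292555) = (474 + 275912)/(67 - 292555) = 276386/(-292488) = 276386*(-1/292488) = -138193/146244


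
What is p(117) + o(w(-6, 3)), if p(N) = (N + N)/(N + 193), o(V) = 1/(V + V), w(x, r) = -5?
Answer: 203/310 ≈ 0.65484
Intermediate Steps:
o(V) = 1/(2*V)
p(N) = 2*N/(193 + N) (p(N) = (2*N)/(193 + N) = 2*N/(193 + N))
p(117) + o(w(-6, 3)) = 2*117/(193 + 117) + (1/2)/(-5) = 2*117/310 + (1/2)*(-1/5) = 2*117*(1/310) - 1/10 = 117/155 - 1/10 = 203/310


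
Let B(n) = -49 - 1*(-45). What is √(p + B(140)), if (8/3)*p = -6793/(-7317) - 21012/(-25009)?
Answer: I*√22071021411383098/81329268 ≈ 1.8267*I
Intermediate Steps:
B(n) = -4 (B(n) = -49 + 45 = -4)
p = 323630941/487975608 (p = 3*(-6793/(-7317) - 21012/(-25009))/8 = 3*(-6793*(-1/7317) - 21012*(-1/25009))/8 = 3*(6793/7317 + 21012/25009)/8 = (3/8)*(323630941/182990853) = 323630941/487975608 ≈ 0.66321)
√(p + B(140)) = √(323630941/487975608 - 4) = √(-1628271491/487975608) = I*√22071021411383098/81329268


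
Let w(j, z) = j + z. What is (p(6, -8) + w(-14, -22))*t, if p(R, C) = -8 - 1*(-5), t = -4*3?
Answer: 468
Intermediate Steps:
t = -12
p(R, C) = -3 (p(R, C) = -8 + 5 = -3)
(p(6, -8) + w(-14, -22))*t = (-3 + (-14 - 22))*(-12) = (-3 - 36)*(-12) = -39*(-12) = 468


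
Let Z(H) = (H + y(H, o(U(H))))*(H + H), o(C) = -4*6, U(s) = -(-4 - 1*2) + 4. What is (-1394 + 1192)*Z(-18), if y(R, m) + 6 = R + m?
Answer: -479952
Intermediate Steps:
U(s) = 10 (U(s) = -(-4 - 2) + 4 = -1*(-6) + 4 = 6 + 4 = 10)
o(C) = -24
y(R, m) = -6 + R + m (y(R, m) = -6 + (R + m) = -6 + R + m)
Z(H) = 2*H*(-30 + 2*H) (Z(H) = (H + (-6 + H - 24))*(H + H) = (H + (-30 + H))*(2*H) = (-30 + 2*H)*(2*H) = 2*H*(-30 + 2*H))
(-1394 + 1192)*Z(-18) = (-1394 + 1192)*(4*(-18)*(-15 - 18)) = -808*(-18)*(-33) = -202*2376 = -479952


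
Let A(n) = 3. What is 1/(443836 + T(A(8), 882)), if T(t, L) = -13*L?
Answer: 1/432370 ≈ 2.3128e-6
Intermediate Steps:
1/(443836 + T(A(8), 882)) = 1/(443836 - 13*882) = 1/(443836 - 11466) = 1/432370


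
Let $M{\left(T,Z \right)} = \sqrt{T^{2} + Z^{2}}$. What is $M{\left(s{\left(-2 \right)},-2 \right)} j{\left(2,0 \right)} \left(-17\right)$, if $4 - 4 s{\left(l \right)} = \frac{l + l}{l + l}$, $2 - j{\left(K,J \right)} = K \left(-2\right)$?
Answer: $- \frac{51 \sqrt{73}}{2} \approx -217.87$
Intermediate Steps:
$j{\left(K,J \right)} = 2 + 2 K$ ($j{\left(K,J \right)} = 2 - K \left(-2\right) = 2 - - 2 K = 2 + 2 K$)
$s{\left(l \right)} = \frac{3}{4}$ ($s{\left(l \right)} = 1 - \frac{\left(l + l\right) \frac{1}{l + l}}{4} = 1 - \frac{2 l \frac{1}{2 l}}{4} = 1 - \frac{1}{4} = \frac{3}{4}$)
$M{\left(s{\left(-2 \right)},-2 \right)} j{\left(2,0 \right)} \left(-17\right) = \sqrt{\left(\frac{3}{4}\right)^{2} + \left(-2\right)^{2}} \left(2 + 2 \cdot 2\right) \left(-17\right) = \sqrt{\frac{9}{16} + 4} \left(2 + 4\right) \left(-17\right) = \sqrt{\frac{73}{16}} \cdot 6 \left(-17\right) = \frac{\sqrt{73}}{4} \cdot 6 \left(-17\right) = \frac{3 \sqrt{73}}{2} \left(-17\right) = - \frac{51 \sqrt{73}}{2}$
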